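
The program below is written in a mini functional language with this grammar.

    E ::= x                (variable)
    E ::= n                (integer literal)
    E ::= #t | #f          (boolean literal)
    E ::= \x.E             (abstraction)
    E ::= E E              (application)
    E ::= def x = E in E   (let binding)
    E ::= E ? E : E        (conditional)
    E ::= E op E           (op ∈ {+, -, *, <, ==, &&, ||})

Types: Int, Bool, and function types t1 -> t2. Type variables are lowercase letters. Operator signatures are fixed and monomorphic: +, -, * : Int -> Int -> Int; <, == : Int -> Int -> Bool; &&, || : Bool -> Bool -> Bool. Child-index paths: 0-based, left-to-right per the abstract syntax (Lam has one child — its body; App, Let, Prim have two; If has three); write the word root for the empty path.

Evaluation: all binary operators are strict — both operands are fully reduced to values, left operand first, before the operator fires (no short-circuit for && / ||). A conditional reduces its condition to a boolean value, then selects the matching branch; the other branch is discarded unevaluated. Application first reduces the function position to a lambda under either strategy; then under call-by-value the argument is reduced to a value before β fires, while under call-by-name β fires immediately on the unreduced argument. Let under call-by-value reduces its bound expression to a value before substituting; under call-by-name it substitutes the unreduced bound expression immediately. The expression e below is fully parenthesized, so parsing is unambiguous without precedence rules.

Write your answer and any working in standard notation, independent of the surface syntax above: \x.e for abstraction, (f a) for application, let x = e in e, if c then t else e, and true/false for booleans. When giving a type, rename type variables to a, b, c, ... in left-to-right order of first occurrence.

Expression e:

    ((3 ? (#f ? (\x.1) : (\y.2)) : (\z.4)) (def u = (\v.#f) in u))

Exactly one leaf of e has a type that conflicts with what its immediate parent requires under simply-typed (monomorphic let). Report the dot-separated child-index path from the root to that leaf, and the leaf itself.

Answer: 0.0 : 3

Trace:
  unify Int ~ Bool
  FAIL: mismatch Int ~ Bool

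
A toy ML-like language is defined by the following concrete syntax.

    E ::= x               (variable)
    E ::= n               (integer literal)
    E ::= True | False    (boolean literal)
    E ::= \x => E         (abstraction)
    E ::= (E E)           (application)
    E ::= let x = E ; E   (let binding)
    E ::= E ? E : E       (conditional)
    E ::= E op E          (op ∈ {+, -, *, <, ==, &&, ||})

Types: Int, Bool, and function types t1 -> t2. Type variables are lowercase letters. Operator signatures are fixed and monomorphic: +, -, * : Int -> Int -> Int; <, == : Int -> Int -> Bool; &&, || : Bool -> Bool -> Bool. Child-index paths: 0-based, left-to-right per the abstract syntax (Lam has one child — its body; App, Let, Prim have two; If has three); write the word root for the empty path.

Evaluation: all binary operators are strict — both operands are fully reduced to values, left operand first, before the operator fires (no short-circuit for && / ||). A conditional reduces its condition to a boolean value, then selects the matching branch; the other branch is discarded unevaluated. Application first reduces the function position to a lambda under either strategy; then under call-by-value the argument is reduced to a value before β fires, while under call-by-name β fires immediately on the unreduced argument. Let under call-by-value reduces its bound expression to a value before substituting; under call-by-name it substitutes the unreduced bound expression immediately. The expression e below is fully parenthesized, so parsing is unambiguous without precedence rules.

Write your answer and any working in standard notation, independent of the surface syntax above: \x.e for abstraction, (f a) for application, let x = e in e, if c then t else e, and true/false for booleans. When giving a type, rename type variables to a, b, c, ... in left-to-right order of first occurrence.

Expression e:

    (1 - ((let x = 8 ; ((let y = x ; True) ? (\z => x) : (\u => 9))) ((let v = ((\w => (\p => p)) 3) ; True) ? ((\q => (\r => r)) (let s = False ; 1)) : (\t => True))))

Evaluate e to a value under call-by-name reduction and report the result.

Trace:
step 0: (1 - ((let x = 8 in (if (let y = x in true) then (\z.x) else (\u.9))) (if (let v = ((\w.(\p.p)) 3) in true) then ((\q.(\r.r)) (let s = false in 1)) else (\t.true))))
step 1: [let@1.0] (1 - ((if (let y = 8 in true) then (\z.8) else (\u.9)) (if (let v = ((\w.(\p.p)) 3) in true) then ((\q.(\r.r)) (let s = false in 1)) else (\t.true))))
step 2: [let@1.0.0] (1 - ((if true then (\z.8) else (\u.9)) (if (let v = ((\w.(\p.p)) 3) in true) then ((\q.(\r.r)) (let s = false in 1)) else (\t.true))))
step 3: [if@1.0] (1 - ((\z.8) (if (let v = ((\w.(\p.p)) 3) in true) then ((\q.(\r.r)) (let s = false in 1)) else (\t.true))))
step 4: [beta@1] (1 - 8)
step 5: [delta@root] -7

Answer: -7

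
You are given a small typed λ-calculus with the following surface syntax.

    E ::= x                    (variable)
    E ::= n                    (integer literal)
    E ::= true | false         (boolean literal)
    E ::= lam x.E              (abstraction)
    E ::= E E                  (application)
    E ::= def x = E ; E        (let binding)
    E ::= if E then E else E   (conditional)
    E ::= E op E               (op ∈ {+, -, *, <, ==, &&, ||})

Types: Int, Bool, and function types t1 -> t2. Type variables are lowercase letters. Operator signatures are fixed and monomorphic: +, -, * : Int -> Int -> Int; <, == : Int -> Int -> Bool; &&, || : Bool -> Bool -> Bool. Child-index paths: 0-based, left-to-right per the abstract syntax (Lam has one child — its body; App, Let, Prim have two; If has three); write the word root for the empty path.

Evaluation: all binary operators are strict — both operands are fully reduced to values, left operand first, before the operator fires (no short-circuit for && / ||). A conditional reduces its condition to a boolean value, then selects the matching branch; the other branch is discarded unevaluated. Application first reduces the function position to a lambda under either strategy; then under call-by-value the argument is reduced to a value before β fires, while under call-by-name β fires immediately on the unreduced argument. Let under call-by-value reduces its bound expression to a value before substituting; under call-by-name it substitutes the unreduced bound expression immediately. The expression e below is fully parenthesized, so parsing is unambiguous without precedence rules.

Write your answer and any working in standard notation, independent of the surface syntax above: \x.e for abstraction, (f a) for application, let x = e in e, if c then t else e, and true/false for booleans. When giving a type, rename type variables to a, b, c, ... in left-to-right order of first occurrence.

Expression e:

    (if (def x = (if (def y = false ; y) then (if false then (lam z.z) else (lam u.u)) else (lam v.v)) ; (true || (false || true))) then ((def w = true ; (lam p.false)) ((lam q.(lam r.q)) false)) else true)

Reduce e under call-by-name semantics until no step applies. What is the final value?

Working:
step 0: (if (let x = (if (let y = false in y) then (if false then (\z.z) else (\u.u)) else (\v.v)) in (true || (false || true))) then ((let w = true in (\p.false)) ((\q.(\r.q)) false)) else true)
step 1: [let@0] (if (true || (false || true)) then ((let w = true in (\p.false)) ((\q.(\r.q)) false)) else true)
step 2: [delta@0.1] (if (true || true) then ((let w = true in (\p.false)) ((\q.(\r.q)) false)) else true)
step 3: [delta@0] (if true then ((let w = true in (\p.false)) ((\q.(\r.q)) false)) else true)
step 4: [if@root] ((let w = true in (\p.false)) ((\q.(\r.q)) false))
step 5: [let@0] ((\p.false) ((\q.(\r.q)) false))
step 6: [beta@root] false

Answer: false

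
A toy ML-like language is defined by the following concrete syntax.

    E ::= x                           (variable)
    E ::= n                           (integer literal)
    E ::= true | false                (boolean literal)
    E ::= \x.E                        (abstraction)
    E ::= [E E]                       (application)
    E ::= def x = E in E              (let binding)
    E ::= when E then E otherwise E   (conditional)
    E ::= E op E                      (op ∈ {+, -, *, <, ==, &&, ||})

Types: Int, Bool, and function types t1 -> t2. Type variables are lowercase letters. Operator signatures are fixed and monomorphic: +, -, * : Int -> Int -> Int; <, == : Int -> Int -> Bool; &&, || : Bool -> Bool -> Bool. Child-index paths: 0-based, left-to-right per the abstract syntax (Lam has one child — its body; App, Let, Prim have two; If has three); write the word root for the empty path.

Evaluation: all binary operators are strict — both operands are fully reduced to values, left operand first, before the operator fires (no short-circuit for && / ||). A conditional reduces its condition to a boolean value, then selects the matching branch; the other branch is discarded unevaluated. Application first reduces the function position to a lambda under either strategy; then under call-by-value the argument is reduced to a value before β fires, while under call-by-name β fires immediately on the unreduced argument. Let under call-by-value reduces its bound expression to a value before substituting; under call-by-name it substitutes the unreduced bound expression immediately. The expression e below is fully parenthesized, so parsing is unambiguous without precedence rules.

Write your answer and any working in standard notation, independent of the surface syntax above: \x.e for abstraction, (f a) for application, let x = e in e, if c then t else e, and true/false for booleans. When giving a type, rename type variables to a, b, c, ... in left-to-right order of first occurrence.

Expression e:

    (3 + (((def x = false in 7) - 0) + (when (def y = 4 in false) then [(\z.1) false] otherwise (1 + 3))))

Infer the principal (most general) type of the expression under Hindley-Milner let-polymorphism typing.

Answer: Int

Derivation:
  unify Int ~ Int
let x : Bool
  unify Int ~ Int
  unify Int ~ Int
  unify Int ~ Int
let y : Int
  unify Bool ~ Bool
\z._ : a -> Int
  unify a -> Int ~ Bool -> b
  unify a ~ Bool
  unify Int ~ b
_ _ : Int
  unify Int ~ Int
  unify Int ~ Int
  unify Int ~ Int
  unify Int ~ Int
  unify Int ~ Int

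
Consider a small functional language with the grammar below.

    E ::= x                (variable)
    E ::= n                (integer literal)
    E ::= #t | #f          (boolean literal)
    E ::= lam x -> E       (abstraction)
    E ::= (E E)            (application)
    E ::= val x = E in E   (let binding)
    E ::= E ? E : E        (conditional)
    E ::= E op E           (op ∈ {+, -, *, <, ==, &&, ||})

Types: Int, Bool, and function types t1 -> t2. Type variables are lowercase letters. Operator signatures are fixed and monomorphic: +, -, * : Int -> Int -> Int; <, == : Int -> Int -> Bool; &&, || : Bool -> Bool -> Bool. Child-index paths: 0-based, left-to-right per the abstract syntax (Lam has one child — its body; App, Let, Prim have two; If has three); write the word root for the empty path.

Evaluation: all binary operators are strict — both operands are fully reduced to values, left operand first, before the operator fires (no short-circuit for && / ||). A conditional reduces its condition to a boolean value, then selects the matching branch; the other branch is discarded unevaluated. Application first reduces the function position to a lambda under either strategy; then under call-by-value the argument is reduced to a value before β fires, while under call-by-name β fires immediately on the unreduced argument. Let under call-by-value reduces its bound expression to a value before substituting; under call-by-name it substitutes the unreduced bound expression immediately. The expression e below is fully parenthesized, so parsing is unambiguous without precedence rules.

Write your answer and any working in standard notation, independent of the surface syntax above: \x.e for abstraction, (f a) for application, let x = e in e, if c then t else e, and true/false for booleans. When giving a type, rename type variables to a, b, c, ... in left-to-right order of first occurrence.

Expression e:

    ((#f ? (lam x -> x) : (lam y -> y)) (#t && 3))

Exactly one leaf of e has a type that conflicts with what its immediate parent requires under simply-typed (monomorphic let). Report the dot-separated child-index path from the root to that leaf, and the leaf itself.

Answer: 1.1 : 3

Working:
  unify Bool ~ Bool
x : a
\x._ : a -> a
y : b
\y._ : b -> b
  unify a -> a ~ b -> b
  unify a ~ b
  unify b ~ b
  unify Bool ~ Bool
  unify Int ~ Bool
  FAIL: mismatch Int ~ Bool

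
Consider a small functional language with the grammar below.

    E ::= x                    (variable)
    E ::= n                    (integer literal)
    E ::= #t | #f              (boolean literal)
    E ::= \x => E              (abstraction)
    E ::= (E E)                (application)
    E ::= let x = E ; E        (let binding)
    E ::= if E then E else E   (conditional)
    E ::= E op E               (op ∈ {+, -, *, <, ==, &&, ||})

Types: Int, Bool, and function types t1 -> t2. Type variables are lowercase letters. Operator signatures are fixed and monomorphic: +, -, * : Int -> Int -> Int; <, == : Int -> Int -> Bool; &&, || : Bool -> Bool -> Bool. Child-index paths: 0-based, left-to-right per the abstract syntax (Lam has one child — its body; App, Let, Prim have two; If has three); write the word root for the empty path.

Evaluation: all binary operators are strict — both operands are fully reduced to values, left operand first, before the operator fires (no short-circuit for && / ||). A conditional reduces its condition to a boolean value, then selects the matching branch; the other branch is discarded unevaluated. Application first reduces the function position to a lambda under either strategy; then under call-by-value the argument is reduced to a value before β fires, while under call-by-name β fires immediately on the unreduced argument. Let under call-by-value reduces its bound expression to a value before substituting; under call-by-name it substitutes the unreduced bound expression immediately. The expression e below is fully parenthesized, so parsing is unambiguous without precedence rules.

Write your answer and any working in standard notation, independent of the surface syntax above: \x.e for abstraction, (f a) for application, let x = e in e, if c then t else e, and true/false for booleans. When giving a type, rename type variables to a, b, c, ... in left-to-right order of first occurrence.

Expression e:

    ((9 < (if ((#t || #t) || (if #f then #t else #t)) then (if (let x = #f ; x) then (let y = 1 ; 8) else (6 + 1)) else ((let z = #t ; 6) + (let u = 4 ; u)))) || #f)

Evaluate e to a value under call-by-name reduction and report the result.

Trace:
step 0: ((9 < (if ((true || true) || (if false then true else true)) then (if (let x = false in x) then (let y = 1 in 8) else (6 + 1)) else ((let z = true in 6) + (let u = 4 in u)))) || false)
step 1: [delta@0.1.0.0] ((9 < (if (true || (if false then true else true)) then (if (let x = false in x) then (let y = 1 in 8) else (6 + 1)) else ((let z = true in 6) + (let u = 4 in u)))) || false)
step 2: [if@0.1.0.1] ((9 < (if (true || true) then (if (let x = false in x) then (let y = 1 in 8) else (6 + 1)) else ((let z = true in 6) + (let u = 4 in u)))) || false)
step 3: [delta@0.1.0] ((9 < (if true then (if (let x = false in x) then (let y = 1 in 8) else (6 + 1)) else ((let z = true in 6) + (let u = 4 in u)))) || false)
step 4: [if@0.1] ((9 < (if (let x = false in x) then (let y = 1 in 8) else (6 + 1))) || false)
step 5: [let@0.1.0] ((9 < (if false then (let y = 1 in 8) else (6 + 1))) || false)
step 6: [if@0.1] ((9 < (6 + 1)) || false)
step 7: [delta@0.1] ((9 < 7) || false)
step 8: [delta@0] (false || false)
step 9: [delta@root] false

Answer: false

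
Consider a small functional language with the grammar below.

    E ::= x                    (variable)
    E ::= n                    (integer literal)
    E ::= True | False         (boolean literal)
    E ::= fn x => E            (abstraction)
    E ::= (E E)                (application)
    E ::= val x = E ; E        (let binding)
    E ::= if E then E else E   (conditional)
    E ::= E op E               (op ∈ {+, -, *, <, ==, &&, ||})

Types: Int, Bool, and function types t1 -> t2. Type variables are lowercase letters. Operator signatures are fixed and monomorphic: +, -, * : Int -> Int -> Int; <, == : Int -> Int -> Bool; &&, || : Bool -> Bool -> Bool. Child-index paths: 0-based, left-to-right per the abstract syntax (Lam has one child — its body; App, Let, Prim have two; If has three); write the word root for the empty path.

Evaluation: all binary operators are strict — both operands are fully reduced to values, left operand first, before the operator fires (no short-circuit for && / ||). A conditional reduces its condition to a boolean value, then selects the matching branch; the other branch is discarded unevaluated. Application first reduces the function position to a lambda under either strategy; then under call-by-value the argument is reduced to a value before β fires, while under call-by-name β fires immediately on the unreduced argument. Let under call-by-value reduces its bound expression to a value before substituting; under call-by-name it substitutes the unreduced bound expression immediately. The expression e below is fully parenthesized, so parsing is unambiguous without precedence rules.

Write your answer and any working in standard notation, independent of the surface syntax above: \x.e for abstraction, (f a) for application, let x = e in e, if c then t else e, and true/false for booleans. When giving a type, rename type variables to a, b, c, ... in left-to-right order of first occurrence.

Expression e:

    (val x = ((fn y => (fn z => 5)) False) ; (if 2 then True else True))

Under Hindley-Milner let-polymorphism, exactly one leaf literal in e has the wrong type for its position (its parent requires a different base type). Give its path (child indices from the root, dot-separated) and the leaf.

Working:
\z._ : b -> Int
\y._ : a -> b -> Int
  unify a -> b -> Int ~ Bool -> c
  unify a ~ Bool
  unify b -> Int ~ c
_ _ : b -> Int
let x : forall. b -> Int
  unify Int ~ Bool
  FAIL: mismatch Int ~ Bool

Answer: 1.0 : 2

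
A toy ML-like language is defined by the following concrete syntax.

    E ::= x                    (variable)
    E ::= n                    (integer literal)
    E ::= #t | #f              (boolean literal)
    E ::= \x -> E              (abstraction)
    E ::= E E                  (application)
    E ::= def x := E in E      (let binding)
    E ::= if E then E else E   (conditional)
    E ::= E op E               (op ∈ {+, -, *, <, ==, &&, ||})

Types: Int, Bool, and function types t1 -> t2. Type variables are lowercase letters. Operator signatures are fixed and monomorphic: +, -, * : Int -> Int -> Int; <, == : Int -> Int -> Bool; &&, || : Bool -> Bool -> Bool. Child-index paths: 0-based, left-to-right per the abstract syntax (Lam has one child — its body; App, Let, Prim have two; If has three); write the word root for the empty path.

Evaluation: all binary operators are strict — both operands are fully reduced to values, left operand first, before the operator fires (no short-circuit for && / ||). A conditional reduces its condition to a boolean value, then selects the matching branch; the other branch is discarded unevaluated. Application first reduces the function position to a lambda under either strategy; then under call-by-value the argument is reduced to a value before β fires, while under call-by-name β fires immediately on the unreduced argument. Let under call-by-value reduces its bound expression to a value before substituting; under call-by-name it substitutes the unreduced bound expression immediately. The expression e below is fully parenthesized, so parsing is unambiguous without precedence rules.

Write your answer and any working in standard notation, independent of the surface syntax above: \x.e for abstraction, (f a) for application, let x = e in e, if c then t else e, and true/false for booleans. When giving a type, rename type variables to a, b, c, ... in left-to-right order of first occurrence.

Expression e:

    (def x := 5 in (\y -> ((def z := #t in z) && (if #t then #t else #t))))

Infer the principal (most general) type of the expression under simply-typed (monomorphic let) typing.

Working:
let x : Int
let z : Bool
z : Bool
  unify Bool ~ Bool
  unify Bool ~ Bool
  unify Bool ~ Bool
  unify Bool ~ Bool
\y._ : a -> Bool

Answer: a -> Bool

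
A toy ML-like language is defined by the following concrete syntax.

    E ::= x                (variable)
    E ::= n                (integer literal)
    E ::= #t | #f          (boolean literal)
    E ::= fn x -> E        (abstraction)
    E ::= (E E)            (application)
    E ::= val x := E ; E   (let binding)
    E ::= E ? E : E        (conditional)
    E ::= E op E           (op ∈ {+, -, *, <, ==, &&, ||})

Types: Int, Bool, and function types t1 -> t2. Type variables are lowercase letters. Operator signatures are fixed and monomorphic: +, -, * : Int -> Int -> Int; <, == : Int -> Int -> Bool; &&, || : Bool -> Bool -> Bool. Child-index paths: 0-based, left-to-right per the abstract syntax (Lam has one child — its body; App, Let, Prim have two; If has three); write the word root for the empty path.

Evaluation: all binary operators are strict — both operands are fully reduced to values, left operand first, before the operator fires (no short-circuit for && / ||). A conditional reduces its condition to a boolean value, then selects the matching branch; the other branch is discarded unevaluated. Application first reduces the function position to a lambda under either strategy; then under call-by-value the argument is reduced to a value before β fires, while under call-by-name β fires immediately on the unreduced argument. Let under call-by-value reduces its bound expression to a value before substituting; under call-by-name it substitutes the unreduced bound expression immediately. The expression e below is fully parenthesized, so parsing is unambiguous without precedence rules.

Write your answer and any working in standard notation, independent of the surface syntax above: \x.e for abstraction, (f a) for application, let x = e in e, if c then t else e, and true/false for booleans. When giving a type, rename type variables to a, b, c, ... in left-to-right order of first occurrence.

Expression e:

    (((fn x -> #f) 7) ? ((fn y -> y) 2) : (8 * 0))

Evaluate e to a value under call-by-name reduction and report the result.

Answer: 0

Derivation:
step 0: (if ((\x.false) 7) then ((\y.y) 2) else (8 * 0))
step 1: [beta@0] (if false then ((\y.y) 2) else (8 * 0))
step 2: [if@root] (8 * 0)
step 3: [delta@root] 0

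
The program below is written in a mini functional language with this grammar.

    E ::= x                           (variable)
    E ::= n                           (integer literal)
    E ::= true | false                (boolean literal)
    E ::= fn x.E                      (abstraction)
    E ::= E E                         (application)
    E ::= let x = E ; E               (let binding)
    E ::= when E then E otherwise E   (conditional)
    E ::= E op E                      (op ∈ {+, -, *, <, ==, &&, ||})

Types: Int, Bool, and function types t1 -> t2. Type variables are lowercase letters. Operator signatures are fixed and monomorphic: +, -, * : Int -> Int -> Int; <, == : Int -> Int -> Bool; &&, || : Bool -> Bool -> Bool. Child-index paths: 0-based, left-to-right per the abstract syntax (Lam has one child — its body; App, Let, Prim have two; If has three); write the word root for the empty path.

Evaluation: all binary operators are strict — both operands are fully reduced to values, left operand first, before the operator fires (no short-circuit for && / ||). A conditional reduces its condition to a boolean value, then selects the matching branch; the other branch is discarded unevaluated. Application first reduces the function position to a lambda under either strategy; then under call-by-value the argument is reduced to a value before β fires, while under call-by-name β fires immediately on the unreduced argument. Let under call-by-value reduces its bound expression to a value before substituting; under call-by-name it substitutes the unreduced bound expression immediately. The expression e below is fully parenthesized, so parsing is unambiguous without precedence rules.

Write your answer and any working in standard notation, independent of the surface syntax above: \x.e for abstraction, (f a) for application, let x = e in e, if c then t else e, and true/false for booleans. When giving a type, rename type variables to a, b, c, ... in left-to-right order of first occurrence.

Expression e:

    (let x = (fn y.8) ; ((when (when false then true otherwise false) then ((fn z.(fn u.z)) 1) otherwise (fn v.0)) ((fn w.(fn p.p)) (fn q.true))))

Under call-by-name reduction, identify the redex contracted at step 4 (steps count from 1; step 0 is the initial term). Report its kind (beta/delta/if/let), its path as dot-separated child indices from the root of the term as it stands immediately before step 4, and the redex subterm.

Answer: beta at root : ((\v.0) ((\w.(\p.p)) (\q.true)))

Working:
step 0: (let x = (\y.8) in ((if (if false then true else false) then ((\z.(\u.z)) 1) else (\v.0)) ((\w.(\p.p)) (\q.true))))
step 1: [let@root] ((if (if false then true else false) then ((\z.(\u.z)) 1) else (\v.0)) ((\w.(\p.p)) (\q.true)))
step 2: [if@0.0] ((if false then ((\z.(\u.z)) 1) else (\v.0)) ((\w.(\p.p)) (\q.true)))
step 3: [if@0] ((\v.0) ((\w.(\p.p)) (\q.true)))
step 4: [beta@root] 0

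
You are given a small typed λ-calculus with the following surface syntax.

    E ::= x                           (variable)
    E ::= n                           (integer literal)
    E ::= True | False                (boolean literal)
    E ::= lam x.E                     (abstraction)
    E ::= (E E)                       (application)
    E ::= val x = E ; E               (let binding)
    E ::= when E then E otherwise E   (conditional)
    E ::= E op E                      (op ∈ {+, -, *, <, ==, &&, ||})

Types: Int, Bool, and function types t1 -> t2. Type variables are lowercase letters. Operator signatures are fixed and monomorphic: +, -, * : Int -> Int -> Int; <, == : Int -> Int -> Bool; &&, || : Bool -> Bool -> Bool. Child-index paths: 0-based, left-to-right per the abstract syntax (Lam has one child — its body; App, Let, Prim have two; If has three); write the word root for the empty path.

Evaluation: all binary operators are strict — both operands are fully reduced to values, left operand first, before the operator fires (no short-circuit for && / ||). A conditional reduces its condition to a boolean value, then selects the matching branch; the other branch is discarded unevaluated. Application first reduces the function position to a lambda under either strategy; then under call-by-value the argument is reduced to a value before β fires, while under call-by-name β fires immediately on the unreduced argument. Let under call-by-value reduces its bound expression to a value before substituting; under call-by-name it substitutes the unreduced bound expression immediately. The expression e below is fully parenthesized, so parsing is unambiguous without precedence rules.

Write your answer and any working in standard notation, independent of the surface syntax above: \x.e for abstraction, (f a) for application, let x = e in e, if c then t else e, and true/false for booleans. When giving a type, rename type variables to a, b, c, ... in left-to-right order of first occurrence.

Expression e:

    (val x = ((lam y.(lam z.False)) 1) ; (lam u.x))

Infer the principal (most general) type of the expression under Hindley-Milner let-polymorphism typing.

Trace:
\z._ : b -> Bool
\y._ : a -> b -> Bool
  unify a -> b -> Bool ~ Int -> c
  unify a ~ Int
  unify b -> Bool ~ c
_ _ : b -> Bool
let x : forall. b -> Bool
x : e -> Bool
\u._ : d -> e -> Bool

Answer: a -> b -> Bool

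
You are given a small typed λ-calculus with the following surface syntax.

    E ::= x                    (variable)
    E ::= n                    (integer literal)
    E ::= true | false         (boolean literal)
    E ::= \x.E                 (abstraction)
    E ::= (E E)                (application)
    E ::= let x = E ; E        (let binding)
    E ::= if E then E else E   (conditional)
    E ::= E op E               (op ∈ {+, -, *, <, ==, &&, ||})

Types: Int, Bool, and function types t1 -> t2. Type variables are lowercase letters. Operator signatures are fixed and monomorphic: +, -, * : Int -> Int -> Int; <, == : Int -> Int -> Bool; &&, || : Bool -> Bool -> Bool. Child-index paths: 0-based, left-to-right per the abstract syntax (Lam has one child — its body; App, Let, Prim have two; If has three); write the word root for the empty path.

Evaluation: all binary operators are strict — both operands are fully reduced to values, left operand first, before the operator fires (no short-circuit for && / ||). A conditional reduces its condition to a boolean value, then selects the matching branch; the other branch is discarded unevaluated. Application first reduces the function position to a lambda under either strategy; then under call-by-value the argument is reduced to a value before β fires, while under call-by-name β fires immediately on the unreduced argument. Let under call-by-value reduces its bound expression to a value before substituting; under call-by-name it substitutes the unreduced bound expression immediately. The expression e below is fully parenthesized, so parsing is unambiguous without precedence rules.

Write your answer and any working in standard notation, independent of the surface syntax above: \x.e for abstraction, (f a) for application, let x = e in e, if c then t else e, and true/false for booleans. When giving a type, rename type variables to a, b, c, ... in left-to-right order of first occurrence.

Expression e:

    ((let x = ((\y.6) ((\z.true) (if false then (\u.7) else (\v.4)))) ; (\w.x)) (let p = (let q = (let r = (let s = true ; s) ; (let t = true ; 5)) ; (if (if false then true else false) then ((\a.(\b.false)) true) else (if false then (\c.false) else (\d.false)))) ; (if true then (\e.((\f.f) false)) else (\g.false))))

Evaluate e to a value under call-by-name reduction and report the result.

Derivation:
step 0: ((let x = ((\y.6) ((\z.true) (if false then (\u.7) else (\v.4)))) in (\w.x)) (let p = (let q = (let r = (let s = true in s) in (let t = true in 5)) in (if (if false then true else false) then ((\a.(\b.false)) true) else (if false then (\c.false) else (\d.false)))) in (if true then (\e.((\f.f) false)) else (\g.false))))
step 1: [let@0] ((\w.((\y.6) ((\z.true) (if false then (\u.7) else (\v.4))))) (let p = (let q = (let r = (let s = true in s) in (let t = true in 5)) in (if (if false then true else false) then ((\a.(\b.false)) true) else (if false then (\c.false) else (\d.false)))) in (if true then (\e.((\f.f) false)) else (\g.false))))
step 2: [beta@root] ((\y.6) ((\z.true) (if false then (\u.7) else (\v.4))))
step 3: [beta@root] 6

Answer: 6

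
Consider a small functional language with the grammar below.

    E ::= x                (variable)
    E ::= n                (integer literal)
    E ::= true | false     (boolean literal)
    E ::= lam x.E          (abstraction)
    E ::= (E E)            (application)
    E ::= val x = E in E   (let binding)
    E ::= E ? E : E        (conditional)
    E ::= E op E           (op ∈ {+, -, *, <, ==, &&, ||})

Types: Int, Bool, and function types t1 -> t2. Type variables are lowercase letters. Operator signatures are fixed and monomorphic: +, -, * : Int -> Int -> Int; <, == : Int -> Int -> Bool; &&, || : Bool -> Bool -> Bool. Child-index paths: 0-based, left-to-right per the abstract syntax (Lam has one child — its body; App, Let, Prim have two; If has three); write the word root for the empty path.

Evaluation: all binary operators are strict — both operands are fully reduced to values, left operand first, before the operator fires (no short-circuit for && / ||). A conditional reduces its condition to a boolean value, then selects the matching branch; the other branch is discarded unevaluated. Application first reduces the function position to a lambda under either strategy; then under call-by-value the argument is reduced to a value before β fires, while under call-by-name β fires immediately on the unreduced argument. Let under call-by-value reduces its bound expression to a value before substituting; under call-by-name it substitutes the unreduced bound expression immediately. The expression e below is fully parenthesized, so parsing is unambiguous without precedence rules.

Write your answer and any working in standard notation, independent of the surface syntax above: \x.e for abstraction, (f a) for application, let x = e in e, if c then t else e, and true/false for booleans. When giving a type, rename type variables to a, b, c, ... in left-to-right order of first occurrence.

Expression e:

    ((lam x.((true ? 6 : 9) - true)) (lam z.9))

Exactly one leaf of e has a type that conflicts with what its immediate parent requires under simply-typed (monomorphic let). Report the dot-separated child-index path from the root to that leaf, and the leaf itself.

Answer: 0.0.1 : true

Working:
  unify Bool ~ Bool
  unify Int ~ Int
  unify Int ~ Int
  unify Bool ~ Int
  FAIL: mismatch Bool ~ Int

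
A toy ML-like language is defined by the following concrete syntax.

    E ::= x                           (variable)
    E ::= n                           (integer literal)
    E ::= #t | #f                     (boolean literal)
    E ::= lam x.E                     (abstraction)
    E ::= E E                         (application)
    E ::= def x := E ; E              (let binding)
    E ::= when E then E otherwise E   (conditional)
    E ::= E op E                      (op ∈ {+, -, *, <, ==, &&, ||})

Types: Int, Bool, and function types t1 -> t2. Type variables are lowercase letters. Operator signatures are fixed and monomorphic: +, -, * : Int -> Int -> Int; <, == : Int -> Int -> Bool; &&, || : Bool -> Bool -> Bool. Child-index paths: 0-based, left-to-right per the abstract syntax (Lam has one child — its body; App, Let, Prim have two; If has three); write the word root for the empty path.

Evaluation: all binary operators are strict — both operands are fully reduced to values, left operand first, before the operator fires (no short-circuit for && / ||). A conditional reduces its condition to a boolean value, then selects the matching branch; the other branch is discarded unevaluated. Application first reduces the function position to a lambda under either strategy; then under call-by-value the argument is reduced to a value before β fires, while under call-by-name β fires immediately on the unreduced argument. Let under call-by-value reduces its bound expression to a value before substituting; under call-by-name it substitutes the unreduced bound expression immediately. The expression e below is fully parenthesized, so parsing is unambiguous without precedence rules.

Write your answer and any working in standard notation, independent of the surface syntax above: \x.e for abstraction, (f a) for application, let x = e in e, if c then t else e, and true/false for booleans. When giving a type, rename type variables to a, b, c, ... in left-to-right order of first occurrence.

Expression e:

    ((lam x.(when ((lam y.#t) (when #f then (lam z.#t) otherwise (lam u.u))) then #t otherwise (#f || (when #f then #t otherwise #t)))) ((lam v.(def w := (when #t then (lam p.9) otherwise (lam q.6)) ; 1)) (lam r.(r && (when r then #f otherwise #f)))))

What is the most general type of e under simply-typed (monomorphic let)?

Answer: Bool

Trace:
\y._ : b -> Bool
  unify Bool ~ Bool
\z._ : c -> Bool
u : d
\u._ : d -> d
  unify c -> Bool ~ d -> d
  unify c ~ d
  unify Bool ~ d
  unify b -> Bool ~ (Bool -> Bool) -> e
  unify b ~ Bool -> Bool
  unify Bool ~ e
_ _ : Bool
  unify Bool ~ Bool
  unify Bool ~ Bool
  unify Bool ~ Bool
  unify Bool ~ Bool
  unify Bool ~ Bool
  unify Bool ~ Bool
\x._ : a -> Bool
  unify Bool ~ Bool
\p._ : g -> Int
\q._ : h -> Int
  unify g -> Int ~ h -> Int
  unify g ~ h
  unify Int ~ Int
let w : h -> Int
\v._ : f -> Int
r : i
  unify i ~ Bool
r : Bool
  unify Bool ~ Bool
  unify Bool ~ Bool
  unify Bool ~ Bool
\r._ : Bool -> Bool
  unify f -> Int ~ (Bool -> Bool) -> j
  unify f ~ Bool -> Bool
  unify Int ~ j
_ _ : Int
  unify a -> Bool ~ Int -> k
  unify a ~ Int
  unify Bool ~ k
_ _ : Bool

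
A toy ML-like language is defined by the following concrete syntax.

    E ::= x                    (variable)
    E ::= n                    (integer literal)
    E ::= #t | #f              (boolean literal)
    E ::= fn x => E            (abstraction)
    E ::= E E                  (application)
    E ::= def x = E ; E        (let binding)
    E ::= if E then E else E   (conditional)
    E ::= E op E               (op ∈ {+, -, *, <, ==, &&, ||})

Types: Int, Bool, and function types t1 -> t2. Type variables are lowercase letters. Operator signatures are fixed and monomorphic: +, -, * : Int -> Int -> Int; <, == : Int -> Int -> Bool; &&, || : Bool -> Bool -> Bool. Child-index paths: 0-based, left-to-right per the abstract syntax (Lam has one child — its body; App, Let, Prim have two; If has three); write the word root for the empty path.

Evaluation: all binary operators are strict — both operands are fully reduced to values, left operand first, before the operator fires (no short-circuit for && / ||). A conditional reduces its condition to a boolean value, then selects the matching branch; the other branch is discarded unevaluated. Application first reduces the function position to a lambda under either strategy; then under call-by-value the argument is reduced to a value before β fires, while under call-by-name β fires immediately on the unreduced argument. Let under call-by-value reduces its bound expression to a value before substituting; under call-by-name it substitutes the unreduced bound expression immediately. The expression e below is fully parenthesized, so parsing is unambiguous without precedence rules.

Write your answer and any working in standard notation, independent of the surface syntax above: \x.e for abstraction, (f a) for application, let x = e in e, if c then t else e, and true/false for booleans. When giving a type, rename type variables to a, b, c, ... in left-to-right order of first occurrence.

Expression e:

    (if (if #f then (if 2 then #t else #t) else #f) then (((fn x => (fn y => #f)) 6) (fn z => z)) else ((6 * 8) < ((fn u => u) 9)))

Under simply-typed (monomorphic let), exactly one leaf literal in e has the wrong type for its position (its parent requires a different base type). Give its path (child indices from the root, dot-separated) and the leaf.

Trace:
  unify Bool ~ Bool
  unify Int ~ Bool
  FAIL: mismatch Int ~ Bool

Answer: 0.1.0 : 2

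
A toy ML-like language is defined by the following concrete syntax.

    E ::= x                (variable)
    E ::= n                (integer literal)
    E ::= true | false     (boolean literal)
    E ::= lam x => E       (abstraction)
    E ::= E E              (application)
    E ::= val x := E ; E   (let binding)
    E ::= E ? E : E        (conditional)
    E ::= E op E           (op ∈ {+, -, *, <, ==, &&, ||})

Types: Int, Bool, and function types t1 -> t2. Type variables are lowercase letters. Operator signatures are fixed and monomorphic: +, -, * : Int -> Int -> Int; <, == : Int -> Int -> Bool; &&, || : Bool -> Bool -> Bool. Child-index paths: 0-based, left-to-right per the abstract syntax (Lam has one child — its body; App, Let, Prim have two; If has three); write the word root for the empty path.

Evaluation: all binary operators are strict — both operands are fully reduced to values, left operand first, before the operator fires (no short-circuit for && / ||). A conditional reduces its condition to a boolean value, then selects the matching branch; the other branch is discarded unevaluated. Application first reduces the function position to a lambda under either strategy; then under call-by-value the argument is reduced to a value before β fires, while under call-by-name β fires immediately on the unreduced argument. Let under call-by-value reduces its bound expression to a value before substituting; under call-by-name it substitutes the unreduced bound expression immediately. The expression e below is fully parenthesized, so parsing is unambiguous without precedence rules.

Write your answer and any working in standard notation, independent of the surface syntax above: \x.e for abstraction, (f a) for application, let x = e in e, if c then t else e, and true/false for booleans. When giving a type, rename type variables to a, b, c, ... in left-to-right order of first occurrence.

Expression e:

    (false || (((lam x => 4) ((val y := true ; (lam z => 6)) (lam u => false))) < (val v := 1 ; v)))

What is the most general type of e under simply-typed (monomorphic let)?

Answer: Bool

Working:
  unify Bool ~ Bool
\x._ : a -> Int
let y : Bool
\z._ : b -> Int
\u._ : c -> Bool
  unify b -> Int ~ (c -> Bool) -> d
  unify b ~ c -> Bool
  unify Int ~ d
_ _ : Int
  unify a -> Int ~ Int -> e
  unify a ~ Int
  unify Int ~ e
_ _ : Int
  unify Int ~ Int
let v : Int
v : Int
  unify Int ~ Int
  unify Bool ~ Bool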